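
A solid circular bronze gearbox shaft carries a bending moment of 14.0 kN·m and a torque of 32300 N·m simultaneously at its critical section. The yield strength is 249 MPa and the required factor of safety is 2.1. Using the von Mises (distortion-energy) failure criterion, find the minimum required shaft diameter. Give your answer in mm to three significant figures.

σ_allow = σ_y/n = 249/2.1 = 118.6 MPa.
For a solid shaft σ_b = 32M/(πd³) and τ = 16T/(πd³), so the von Mises stress is σ' = (16/πd³)·√(4M²+3T²).
√(4M²+3T²) = √(4×(1.400×10^7)² + 3×(3.230×10^7)²) = 6.256×10^7 N·mm.
d³ = 16×6.256×10^7/(π×118.6) = 2.687×10^6 mm³.
d = 139.0 mm.

d = 139 mm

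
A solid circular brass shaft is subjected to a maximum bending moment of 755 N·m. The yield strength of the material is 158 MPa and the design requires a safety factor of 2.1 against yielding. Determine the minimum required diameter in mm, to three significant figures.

σ_allow = 158/2.1 = 75.24 MPa.
For a solid circular section σ = 32M/(πd³), so d³ = 32M/(π σ_allow) = 32×755000/(π×75.24) = 102200 mm³.
d = 46.76 mm.

d = 46.8 mm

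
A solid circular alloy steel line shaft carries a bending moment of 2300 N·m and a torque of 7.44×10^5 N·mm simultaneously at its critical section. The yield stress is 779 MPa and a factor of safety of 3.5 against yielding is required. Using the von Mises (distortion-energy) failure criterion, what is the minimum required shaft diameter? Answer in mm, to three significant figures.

σ_allow = σ_y/n = 779/3.5 = 222.6 MPa.
For a solid shaft σ_b = 32M/(πd³) and τ = 16T/(πd³), so the von Mises stress is σ' = (16/πd³)·√(4M²+3T²).
√(4M²+3T²) = √(4×(2.300×10^6)² + 3×(744000)²) = 4.777×10^6 N·mm.
d³ = 16×4.777×10^6/(π×222.6) = 109300 mm³.
d = 47.81 mm.

d = 47.8 mm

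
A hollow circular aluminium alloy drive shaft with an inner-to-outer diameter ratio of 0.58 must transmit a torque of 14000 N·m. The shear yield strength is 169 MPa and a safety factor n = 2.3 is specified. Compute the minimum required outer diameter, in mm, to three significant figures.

d_o = 103 mm

τ_allow = 169/2.3 = 73.48 MPa.
For a hollow shaft τ = 16T/[πd_o³(1−k⁴)] with k = 0.58, so 1−k⁴ = 0.8868.
d_o³ = 16T/[π τ_allow (1−k⁴)] = 16×1.4000×10^7/(π×73.48×0.8868) = 1.094×10^6 mm³.
d_o = 103.0 mm.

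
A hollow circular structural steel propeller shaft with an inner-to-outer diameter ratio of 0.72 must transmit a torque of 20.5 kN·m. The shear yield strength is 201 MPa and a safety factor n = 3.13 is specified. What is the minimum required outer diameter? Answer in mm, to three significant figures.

τ_allow = 201/3.13 = 64.22 MPa.
For a hollow shaft τ = 16T/[πd_o³(1−k⁴)] with k = 0.72, so 1−k⁴ = 0.7313.
d_o³ = 16T/[π τ_allow (1−k⁴)] = 16×2.0500×10^7/(π×64.22×0.7313) = 2.223×10^6 mm³.
d_o = 130.5 mm.

d_o = 131 mm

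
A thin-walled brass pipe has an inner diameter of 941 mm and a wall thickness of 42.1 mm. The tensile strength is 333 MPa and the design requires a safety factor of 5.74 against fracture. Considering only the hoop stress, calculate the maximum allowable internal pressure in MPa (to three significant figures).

σ_allow = 333/5.74 = 58.01 MPa.
σ_h = pD/(2t) → p_allow = 2σ_allow t/D = 2×58.01×42.1/941 = 5.191 MPa.

p_allow = 5.19 MPa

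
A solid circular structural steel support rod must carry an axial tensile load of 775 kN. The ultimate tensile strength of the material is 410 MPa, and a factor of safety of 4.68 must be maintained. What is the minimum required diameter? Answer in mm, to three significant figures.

d = 106 mm

Allowable stress σ_allow = 410/4.68 = 87.61 MPa.
Required area A = F/σ_allow = 775000/87.61 = 8846 mm².
A = πd²/4 → d = √(4A/π) = 106.1 mm.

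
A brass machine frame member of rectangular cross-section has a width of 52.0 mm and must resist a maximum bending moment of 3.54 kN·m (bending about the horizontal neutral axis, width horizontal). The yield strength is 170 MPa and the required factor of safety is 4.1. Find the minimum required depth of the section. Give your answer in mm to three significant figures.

h = 99.3 mm

σ_allow = 170/4.1 = 41.46 MPa.
For a rectangular section σ = 6M/(bh²), so h² = 6M/(b σ_allow) = 6×3540000/(52.0×41.46) = 9851 mm².
h = 99.25 mm.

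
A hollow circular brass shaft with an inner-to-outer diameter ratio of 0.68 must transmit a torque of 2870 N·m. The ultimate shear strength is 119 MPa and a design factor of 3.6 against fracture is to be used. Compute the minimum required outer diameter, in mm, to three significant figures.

d_o = 82.5 mm

τ_allow = 119/3.6 = 33.06 MPa.
For a hollow shaft τ = 16T/[πd_o³(1−k⁴)] with k = 0.68, so 1−k⁴ = 0.7862.
d_o³ = 16T/[π τ_allow (1−k⁴)] = 16×2870000/(π×33.06×0.7862) = 562400 mm³.
d_o = 82.55 mm.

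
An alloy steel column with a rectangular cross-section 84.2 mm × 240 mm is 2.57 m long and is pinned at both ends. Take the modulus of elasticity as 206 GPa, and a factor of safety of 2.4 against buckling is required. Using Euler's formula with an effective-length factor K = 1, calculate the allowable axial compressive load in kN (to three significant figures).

P_allow = 1530 kN

Buckling occurs about the weak axis: I_min = h·b³/12 = 240×84.2³/12 = 1.194×10^7 mm⁴ (b = 84.2 mm is the smaller dimension).
Effective length L_e = KL = 1×2.57 m = 2570 mm.
Euler critical load P_cr = π²EI/L_e² = π²×206000×1.194×10^7/2570² = 3.675×10^6 N.
P_allow = P_cr/n = 3.675×10^6/2.4 = 1.531×10^6 N.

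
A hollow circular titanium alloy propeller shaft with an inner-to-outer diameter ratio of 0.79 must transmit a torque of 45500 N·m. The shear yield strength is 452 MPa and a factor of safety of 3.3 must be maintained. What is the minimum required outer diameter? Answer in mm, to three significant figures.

τ_allow = 452/3.3 = 137.0 MPa.
For a hollow shaft τ = 16T/[πd_o³(1−k⁴)] with k = 0.79, so 1−k⁴ = 0.6105.
d_o³ = 16T/[π τ_allow (1−k⁴)] = 16×4.5500×10^7/(π×137.0×0.6105) = 2.771×10^6 mm³.
d_o = 140.5 mm.

d_o = 140 mm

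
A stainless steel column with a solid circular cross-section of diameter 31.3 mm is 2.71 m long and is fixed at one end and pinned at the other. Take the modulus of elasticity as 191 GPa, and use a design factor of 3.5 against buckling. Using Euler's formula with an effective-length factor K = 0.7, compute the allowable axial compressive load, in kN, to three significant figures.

I = πd⁴/64 = π×31.3⁴/64 = 47110 mm⁴.
Effective length L_e = KL = 0.7×2.71 m = 1897 mm.
Euler critical load P_cr = π²EI/L_e² = π²×191000×47110/1897² = 24680 N.
P_allow = P_cr/n = 24680/3.5 = 7051 N.

P_allow = 7.05 kN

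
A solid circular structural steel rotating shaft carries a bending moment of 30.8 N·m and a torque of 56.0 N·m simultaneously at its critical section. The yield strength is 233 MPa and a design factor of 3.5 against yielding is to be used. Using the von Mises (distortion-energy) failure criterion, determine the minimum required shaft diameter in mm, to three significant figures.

σ_allow = σ_y/n = 233/3.5 = 66.57 MPa.
For a solid shaft σ_b = 32M/(πd³) and τ = 16T/(πd³), so the von Mises stress is σ' = (16/πd³)·√(4M²+3T²).
√(4M²+3T²) = √(4×(30800)² + 3×(56000)²) = 114900 N·mm.
d³ = 16×114900/(π×66.57) = 8790 mm³.
d = 20.64 mm.

d = 20.6 mm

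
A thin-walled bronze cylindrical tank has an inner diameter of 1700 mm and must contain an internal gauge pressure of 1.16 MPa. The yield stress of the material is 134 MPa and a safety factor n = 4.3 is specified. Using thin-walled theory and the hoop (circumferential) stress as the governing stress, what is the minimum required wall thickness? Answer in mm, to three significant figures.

σ_allow = 134/4.3 = 31.16 MPa.
Hoop stress σ_h = pD/(2t), so t = pD/(2σ_allow) = 1.16×1700/(2×31.16) = 31.64 mm.

t = 31.6 mm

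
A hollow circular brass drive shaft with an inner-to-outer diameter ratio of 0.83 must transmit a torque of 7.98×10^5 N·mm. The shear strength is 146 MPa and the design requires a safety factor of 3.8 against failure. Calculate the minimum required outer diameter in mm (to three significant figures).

τ_allow = 146/3.8 = 38.42 MPa.
For a hollow shaft τ = 16T/[πd_o³(1−k⁴)] with k = 0.83, so 1−k⁴ = 0.5254.
d_o³ = 16T/[π τ_allow (1−k⁴)] = 16×798000/(π×38.42×0.5254) = 201300 mm³.
d_o = 58.61 mm.

d_o = 58.6 mm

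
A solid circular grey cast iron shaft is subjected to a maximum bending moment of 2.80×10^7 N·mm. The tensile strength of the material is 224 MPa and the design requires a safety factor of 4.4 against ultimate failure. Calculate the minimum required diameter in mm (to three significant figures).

σ_allow = 224/4.4 = 50.91 MPa.
For a solid circular section σ = 32M/(πd³), so d³ = 32M/(π σ_allow) = 32×2.8000×10^7/(π×50.91) = 5.602×10^6 mm³.
d = 177.6 mm.

d = 178 mm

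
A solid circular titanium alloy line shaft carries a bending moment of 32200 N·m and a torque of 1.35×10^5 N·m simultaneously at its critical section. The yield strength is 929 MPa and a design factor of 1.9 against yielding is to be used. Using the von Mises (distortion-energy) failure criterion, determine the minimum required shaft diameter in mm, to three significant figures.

σ_allow = σ_y/n = 929/1.9 = 488.9 MPa.
For a solid shaft σ_b = 32M/(πd³) and τ = 16T/(πd³), so the von Mises stress is σ' = (16/πd³)·√(4M²+3T²).
√(4M²+3T²) = √(4×(3.220×10^7)² + 3×(1.350×10^8)²) = 2.425×10^8 N·mm.
d³ = 16×2.425×10^8/(π×488.9) = 2.526×10^6 mm³.
d = 136.2 mm.

d = 136 mm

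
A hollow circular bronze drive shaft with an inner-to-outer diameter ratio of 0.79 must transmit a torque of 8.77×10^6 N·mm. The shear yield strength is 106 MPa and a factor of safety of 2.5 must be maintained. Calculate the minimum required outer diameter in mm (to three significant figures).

d_o = 120 mm

τ_allow = 106/2.5 = 42.40 MPa.
For a hollow shaft τ = 16T/[πd_o³(1−k⁴)] with k = 0.79, so 1−k⁴ = 0.6105.
d_o³ = 16T/[π τ_allow (1−k⁴)] = 16×8770000/(π×42.40×0.6105) = 1.726×10^6 mm³.
d_o = 119.9 mm.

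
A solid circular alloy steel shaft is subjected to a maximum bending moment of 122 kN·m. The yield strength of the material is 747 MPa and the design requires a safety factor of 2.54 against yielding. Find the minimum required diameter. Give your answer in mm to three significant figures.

σ_allow = 747/2.54 = 294.1 MPa.
For a solid circular section σ = 32M/(πd³), so d³ = 32M/(π σ_allow) = 32×1.2200×10^8/(π×294.1) = 4.225×10^6 mm³.
d = 161.7 mm.

d = 162 mm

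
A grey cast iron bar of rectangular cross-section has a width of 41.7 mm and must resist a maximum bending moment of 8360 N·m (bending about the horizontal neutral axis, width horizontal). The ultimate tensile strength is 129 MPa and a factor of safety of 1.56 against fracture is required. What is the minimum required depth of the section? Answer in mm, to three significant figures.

h = 121 mm

σ_allow = 129/1.56 = 82.69 MPa.
For a rectangular section σ = 6M/(bh²), so h² = 6M/(b σ_allow) = 6×8360000/(41.7×82.69) = 14550 mm².
h = 120.6 mm.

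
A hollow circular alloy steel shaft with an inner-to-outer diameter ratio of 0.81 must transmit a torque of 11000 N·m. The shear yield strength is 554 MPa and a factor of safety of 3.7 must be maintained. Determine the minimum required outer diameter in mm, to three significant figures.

d_o = 86.9 mm

τ_allow = 554/3.7 = 149.7 MPa.
For a hollow shaft τ = 16T/[πd_o³(1−k⁴)] with k = 0.81, so 1−k⁴ = 0.5695.
d_o³ = 16T/[π τ_allow (1−k⁴)] = 16×1.1000×10^7/(π×149.7×0.5695) = 657000 mm³.
d_o = 86.93 mm.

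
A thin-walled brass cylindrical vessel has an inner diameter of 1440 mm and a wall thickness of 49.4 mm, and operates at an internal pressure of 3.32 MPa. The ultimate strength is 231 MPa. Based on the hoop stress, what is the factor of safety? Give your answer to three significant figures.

σ_h = pD/(2t) = 3.32×1440/(2×49.4) = 48.39 MPa.
n = 231/48.39 = 4.774.

n = 4.77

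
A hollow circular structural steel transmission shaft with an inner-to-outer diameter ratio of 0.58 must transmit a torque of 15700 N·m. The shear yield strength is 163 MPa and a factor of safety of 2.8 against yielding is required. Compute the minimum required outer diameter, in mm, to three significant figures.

d_o = 116 mm

τ_allow = 163/2.8 = 58.21 MPa.
For a hollow shaft τ = 16T/[πd_o³(1−k⁴)] with k = 0.58, so 1−k⁴ = 0.8868.
d_o³ = 16T/[π τ_allow (1−k⁴)] = 16×1.5700×10^7/(π×58.21×0.8868) = 1.549×10^6 mm³.
d_o = 115.7 mm.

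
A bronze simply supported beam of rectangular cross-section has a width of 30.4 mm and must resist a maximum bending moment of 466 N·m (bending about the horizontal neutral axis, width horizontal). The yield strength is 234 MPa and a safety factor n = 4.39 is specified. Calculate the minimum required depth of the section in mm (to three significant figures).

h = 41.5 mm

σ_allow = 234/4.39 = 53.30 MPa.
For a rectangular section σ = 6M/(bh²), so h² = 6M/(b σ_allow) = 6×466000/(30.4×53.30) = 1725 mm².
h = 41.54 mm.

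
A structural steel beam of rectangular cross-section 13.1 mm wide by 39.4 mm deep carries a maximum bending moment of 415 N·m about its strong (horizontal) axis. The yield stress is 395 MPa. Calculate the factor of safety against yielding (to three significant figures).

Section modulus S = bh²/6 = 13.1×39.4²/6 = 3389 mm³.
σ = M/S = 415000/3389 = 122.4 MPa.
n = 395/122.4 = 3.226.

n = 3.23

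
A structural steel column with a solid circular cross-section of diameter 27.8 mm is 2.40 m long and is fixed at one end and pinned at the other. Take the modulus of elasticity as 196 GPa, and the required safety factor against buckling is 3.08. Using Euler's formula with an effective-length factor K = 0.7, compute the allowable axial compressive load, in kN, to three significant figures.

I = πd⁴/64 = π×27.8⁴/64 = 29320 mm⁴.
Effective length L_e = KL = 0.7×2.40 m = 1680 mm.
Euler critical load P_cr = π²EI/L_e² = π²×196000×29320/1680² = 20090 N.
P_allow = P_cr/n = 20090/3.08 = 6524 N.

P_allow = 6.52 kN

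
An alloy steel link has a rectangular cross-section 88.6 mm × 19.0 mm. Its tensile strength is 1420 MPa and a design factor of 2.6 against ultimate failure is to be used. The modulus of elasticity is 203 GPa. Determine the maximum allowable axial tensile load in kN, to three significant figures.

F_allow = 919 kN

σ_allow = 1420/2.6 = 546.2 MPa.
A = 88.6×19.0 = 1683 mm².
F_allow = σ_allow × A = 546.2×1683 = 919400 N.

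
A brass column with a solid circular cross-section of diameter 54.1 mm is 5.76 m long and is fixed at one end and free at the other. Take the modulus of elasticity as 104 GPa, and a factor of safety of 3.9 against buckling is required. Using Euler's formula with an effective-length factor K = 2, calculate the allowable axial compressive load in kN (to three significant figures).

P_allow = 0.834 kN

I = πd⁴/64 = π×54.1⁴/64 = 420500 mm⁴.
Effective length L_e = KL = 2×5.76 m = 11520 mm.
Euler critical load P_cr = π²EI/L_e² = π²×104000×420500/11520² = 3252 N.
P_allow = P_cr/n = 3252/3.9 = 833.9 N.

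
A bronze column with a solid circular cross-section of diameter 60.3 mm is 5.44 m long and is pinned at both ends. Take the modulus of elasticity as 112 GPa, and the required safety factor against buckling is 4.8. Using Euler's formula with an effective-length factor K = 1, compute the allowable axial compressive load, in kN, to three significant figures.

I = πd⁴/64 = π×60.3⁴/64 = 649000 mm⁴.
Effective length L_e = KL = 1×5.44 m = 5440 mm.
Euler critical load P_cr = π²EI/L_e² = π²×112000×649000/5440² = 24240 N.
P_allow = P_cr/n = 24240/4.8 = 5050 N.

P_allow = 5.05 kN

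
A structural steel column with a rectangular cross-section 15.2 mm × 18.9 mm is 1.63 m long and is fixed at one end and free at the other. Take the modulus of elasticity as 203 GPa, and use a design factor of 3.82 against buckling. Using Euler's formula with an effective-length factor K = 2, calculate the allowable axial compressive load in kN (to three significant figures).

Buckling occurs about the weak axis: I_min = h·b³/12 = 18.9×15.2³/12 = 5531 mm⁴ (b = 15.2 mm is the smaller dimension).
Effective length L_e = KL = 2×1.63 m = 3260 mm.
Euler critical load P_cr = π²EI/L_e² = π²×203000×5531/3260² = 1043 N.
P_allow = P_cr/n = 1043/3.82 = 273.0 N.

P_allow = 0.273 kN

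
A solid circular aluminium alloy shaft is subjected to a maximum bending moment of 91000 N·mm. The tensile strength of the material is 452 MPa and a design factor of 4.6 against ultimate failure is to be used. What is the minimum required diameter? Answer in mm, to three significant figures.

σ_allow = 452/4.6 = 98.26 MPa.
For a solid circular section σ = 32M/(πd³), so d³ = 32M/(π σ_allow) = 32×91000/(π×98.26) = 9433 mm³.
d = 21.13 mm.

d = 21.1 mm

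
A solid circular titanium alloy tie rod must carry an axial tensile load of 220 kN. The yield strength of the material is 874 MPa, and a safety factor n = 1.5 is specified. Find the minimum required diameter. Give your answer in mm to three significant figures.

Allowable stress σ_allow = 874/1.5 = 582.7 MPa.
Required area A = F/σ_allow = 220000/582.7 = 377.6 mm².
A = πd²/4 → d = √(4A/π) = 21.93 mm.

d = 21.9 mm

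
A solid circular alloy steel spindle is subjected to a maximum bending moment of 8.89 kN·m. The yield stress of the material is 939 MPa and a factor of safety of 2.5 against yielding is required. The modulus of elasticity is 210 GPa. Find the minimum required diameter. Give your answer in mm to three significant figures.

d = 62.2 mm

σ_allow = 939/2.5 = 375.6 MPa.
For a solid circular section σ = 32M/(πd³), so d³ = 32M/(π σ_allow) = 32×8890000/(π×375.6) = 241100 mm³.
d = 62.24 mm.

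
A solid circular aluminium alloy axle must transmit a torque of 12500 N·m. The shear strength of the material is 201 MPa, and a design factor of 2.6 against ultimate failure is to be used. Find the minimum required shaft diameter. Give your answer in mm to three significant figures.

d = 93.7 mm

Allowable shear stress τ_allow = 201/2.6 = 77.31 MPa.
For a solid shaft τ = 16T/(πd³), so d³ = 16T/(π τ_allow) = 16×1.2500×10^7/(π×77.31) = 823500 mm³.
d = (823500)^(1/3) = 93.73 mm.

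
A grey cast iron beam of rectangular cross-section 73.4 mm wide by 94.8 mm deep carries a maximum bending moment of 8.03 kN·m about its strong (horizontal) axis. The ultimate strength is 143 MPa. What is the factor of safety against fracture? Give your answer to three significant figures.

n = 1.96

Section modulus S = bh²/6 = 73.4×94.8²/6 = 109900 mm³.
σ = M/S = 8030000/109900 = 73.04 MPa.
n = 143/73.04 = 1.958.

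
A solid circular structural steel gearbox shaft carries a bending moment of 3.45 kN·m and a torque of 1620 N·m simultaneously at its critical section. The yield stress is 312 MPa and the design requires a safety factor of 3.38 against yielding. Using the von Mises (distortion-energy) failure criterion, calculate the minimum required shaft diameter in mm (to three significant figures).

σ_allow = σ_y/n = 312/3.38 = 92.31 MPa.
For a solid shaft σ_b = 32M/(πd³) and τ = 16T/(πd³), so the von Mises stress is σ' = (16/πd³)·√(4M²+3T²).
√(4M²+3T²) = √(4×(3.450×10^6)² + 3×(1.620×10^6)²) = 7.449×10^6 N·mm.
d³ = 16×7.449×10^6/(π×92.31) = 411000 mm³.
d = 74.35 mm.

d = 74.3 mm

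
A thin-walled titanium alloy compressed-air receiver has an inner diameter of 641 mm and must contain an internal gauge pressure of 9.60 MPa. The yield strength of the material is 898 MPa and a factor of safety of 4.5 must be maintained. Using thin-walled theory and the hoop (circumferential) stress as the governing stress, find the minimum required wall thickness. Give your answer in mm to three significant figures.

σ_allow = 898/4.5 = 199.6 MPa.
Hoop stress σ_h = pD/(2t), so t = pD/(2σ_allow) = 9.60×641/(2×199.6) = 15.42 mm.

t = 15.4 mm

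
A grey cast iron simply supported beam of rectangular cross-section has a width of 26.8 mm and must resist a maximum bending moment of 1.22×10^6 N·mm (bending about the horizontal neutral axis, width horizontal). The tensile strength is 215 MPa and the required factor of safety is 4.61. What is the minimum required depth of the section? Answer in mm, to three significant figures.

h = 76.5 mm

σ_allow = 215/4.61 = 46.64 MPa.
For a rectangular section σ = 6M/(bh²), so h² = 6M/(b σ_allow) = 6×1220000/(26.8×46.64) = 5857 mm².
h = 76.53 mm.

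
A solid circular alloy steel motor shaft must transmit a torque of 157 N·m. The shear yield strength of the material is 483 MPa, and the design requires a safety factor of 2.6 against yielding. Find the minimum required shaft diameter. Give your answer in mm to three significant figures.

d = 16.3 mm

Allowable shear stress τ_allow = 483/2.6 = 185.8 MPa.
For a solid shaft τ = 16T/(πd³), so d³ = 16T/(π τ_allow) = 16×157000/(π×185.8) = 4304 mm³.
d = (4304)^(1/3) = 16.27 mm.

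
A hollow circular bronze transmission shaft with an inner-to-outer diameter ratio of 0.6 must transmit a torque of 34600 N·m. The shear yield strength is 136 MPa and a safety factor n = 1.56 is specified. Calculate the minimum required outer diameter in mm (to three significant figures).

d_o = 132 mm

τ_allow = 136/1.56 = 87.18 MPa.
For a hollow shaft τ = 16T/[πd_o³(1−k⁴)] with k = 0.6, so 1−k⁴ = 0.8704.
d_o³ = 16T/[π τ_allow (1−k⁴)] = 16×3.4600×10^7/(π×87.18×0.8704) = 2.322×10^6 mm³.
d_o = 132.4 mm.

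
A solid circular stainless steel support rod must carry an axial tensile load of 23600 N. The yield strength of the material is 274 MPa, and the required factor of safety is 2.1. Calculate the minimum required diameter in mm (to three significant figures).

d = 15.2 mm

Allowable stress σ_allow = 274/2.1 = 130.5 MPa.
Required area A = F/σ_allow = 23600/130.5 = 180.9 mm².
A = πd²/4 → d = √(4A/π) = 15.18 mm.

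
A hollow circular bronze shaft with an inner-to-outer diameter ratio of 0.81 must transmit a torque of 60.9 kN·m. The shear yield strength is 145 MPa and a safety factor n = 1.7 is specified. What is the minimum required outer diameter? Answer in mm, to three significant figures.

τ_allow = 145/1.7 = 85.29 MPa.
For a hollow shaft τ = 16T/[πd_o³(1−k⁴)] with k = 0.81, so 1−k⁴ = 0.5695.
d_o³ = 16T/[π τ_allow (1−k⁴)] = 16×6.0900×10^7/(π×85.29×0.5695) = 6.385×10^6 mm³.
d_o = 185.5 mm.

d_o = 186 mm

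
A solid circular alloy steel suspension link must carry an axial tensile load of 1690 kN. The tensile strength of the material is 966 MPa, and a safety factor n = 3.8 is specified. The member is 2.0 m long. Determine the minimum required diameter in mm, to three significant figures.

Allowable stress σ_allow = 966/3.8 = 254.2 MPa.
Required area A = F/σ_allow = 1690000/254.2 = 6648 mm².
A = πd²/4 → d = √(4A/π) = 92.00 mm.

d = 92.0 mm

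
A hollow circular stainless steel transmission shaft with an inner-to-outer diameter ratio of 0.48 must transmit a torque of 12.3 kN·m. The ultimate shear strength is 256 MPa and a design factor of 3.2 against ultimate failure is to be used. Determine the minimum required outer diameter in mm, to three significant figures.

τ_allow = 256/3.2 = 80.00 MPa.
For a hollow shaft τ = 16T/[πd_o³(1−k⁴)] with k = 0.48, so 1−k⁴ = 0.9469.
d_o³ = 16T/[π τ_allow (1−k⁴)] = 16×1.2300×10^7/(π×80.00×0.9469) = 826900 mm³.
d_o = 93.86 mm.

d_o = 93.9 mm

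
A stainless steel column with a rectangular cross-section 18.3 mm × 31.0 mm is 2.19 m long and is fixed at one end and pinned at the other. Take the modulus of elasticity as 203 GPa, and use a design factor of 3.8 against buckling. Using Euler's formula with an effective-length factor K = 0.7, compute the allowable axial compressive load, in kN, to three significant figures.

Buckling occurs about the weak axis: I_min = h·b³/12 = 31.0×18.3³/12 = 15830 mm⁴ (b = 18.3 mm is the smaller dimension).
Effective length L_e = KL = 0.7×2.19 m = 1533 mm.
Euler critical load P_cr = π²EI/L_e² = π²×203000×15830/1533² = 13500 N.
P_allow = P_cr/n = 13500/3.8 = 3552 N.

P_allow = 3.55 kN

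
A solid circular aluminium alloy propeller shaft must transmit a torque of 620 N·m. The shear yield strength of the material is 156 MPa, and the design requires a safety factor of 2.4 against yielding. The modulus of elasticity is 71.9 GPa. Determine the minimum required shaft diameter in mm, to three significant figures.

Allowable shear stress τ_allow = 156/2.4 = 65.00 MPa.
For a solid shaft τ = 16T/(πd³), so d³ = 16T/(π τ_allow) = 16×620000/(π×65.00) = 48580 mm³.
d = (48580)^(1/3) = 36.49 mm.

d = 36.5 mm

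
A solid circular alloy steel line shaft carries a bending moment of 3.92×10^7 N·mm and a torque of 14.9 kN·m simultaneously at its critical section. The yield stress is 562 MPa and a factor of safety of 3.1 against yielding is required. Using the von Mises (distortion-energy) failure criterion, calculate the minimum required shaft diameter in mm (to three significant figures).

d = 132 mm

σ_allow = σ_y/n = 562/3.1 = 181.3 MPa.
For a solid shaft σ_b = 32M/(πd³) and τ = 16T/(πd³), so the von Mises stress is σ' = (16/πd³)·√(4M²+3T²).
√(4M²+3T²) = √(4×(3.920×10^7)² + 3×(1.490×10^7)²) = 8.254×10^7 N·mm.
d³ = 16×8.254×10^7/(π×181.3) = 2.319×10^6 mm³.
d = 132.4 mm.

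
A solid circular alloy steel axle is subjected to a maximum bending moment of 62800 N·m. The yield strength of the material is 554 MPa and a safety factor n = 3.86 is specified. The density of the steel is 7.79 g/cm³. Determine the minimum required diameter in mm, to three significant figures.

d = 165 mm

σ_allow = 554/3.86 = 143.5 MPa.
For a solid circular section σ = 32M/(πd³), so d³ = 32M/(π σ_allow) = 32×6.2800×10^7/(π×143.5) = 4.457×10^6 mm³.
d = 164.6 mm.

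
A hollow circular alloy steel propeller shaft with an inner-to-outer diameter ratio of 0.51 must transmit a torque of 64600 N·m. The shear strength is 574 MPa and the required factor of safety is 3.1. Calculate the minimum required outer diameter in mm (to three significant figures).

d_o = 124 mm

τ_allow = 574/3.1 = 185.2 MPa.
For a hollow shaft τ = 16T/[πd_o³(1−k⁴)] with k = 0.51, so 1−k⁴ = 0.9323.
d_o³ = 16T/[π τ_allow (1−k⁴)] = 16×6.4600×10^7/(π×185.2×0.9323) = 1.906×10^6 mm³.
d_o = 124.0 mm.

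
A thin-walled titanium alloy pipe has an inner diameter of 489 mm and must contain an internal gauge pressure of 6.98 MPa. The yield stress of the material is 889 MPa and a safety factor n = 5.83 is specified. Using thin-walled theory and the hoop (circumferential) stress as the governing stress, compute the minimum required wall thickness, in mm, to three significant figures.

σ_allow = 889/5.83 = 152.5 MPa.
Hoop stress σ_h = pD/(2t), so t = pD/(2σ_allow) = 6.98×489/(2×152.5) = 11.19 mm.

t = 11.2 mm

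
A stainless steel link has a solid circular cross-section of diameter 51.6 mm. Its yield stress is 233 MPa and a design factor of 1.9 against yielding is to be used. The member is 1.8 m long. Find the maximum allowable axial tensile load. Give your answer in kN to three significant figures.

F_allow = 256 kN

σ_allow = 233/1.9 = 122.6 MPa.
A = πd²/4 = π×51.6²/4 = 2091 mm².
F_allow = σ_allow × A = 122.6×2091 = 256400 N.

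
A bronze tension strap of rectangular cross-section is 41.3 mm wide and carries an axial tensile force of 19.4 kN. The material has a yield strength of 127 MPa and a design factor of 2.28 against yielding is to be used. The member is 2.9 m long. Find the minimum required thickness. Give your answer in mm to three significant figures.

t = 8.43 mm

σ_allow = 127/2.28 = 55.70 MPa.
Required area A = F/σ_allow = 19400/55.70 = 348.3 mm².
t = A/w = 348.3/41.3 = 8.433 mm.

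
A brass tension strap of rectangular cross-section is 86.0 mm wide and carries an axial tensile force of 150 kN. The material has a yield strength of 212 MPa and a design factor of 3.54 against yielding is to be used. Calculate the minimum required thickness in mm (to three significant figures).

t = 29.1 mm

σ_allow = 212/3.54 = 59.89 MPa.
Required area A = F/σ_allow = 150000/59.89 = 2505 mm².
t = A/w = 2505/86.0 = 29.12 mm.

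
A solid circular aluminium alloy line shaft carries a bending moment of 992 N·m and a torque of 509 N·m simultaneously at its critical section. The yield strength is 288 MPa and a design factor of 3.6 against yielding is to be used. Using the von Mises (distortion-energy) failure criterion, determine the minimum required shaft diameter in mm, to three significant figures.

d = 51.7 mm

σ_allow = σ_y/n = 288/3.6 = 80.00 MPa.
For a solid shaft σ_b = 32M/(πd³) and τ = 16T/(πd³), so the von Mises stress is σ' = (16/πd³)·√(4M²+3T²).
√(4M²+3T²) = √(4×(992000)² + 3×(509000)²) = 2.171×10^6 N·mm.
d³ = 16×2.171×10^6/(π×80.00) = 138200 mm³.
d = 51.70 mm.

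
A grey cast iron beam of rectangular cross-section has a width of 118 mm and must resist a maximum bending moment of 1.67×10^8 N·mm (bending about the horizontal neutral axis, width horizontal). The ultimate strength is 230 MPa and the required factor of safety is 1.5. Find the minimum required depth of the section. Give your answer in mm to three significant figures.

h = 235 mm

σ_allow = 230/1.5 = 153.3 MPa.
For a rectangular section σ = 6M/(bh²), so h² = 6M/(b σ_allow) = 6×1.6700×10^8/(118×153.3) = 55380 mm².
h = 235.3 mm.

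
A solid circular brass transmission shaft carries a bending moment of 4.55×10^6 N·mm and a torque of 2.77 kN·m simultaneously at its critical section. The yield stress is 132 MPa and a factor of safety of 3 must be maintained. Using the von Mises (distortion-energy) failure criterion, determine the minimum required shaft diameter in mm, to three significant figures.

σ_allow = σ_y/n = 132/3 = 44.00 MPa.
For a solid shaft σ_b = 32M/(πd³) and τ = 16T/(πd³), so the von Mises stress is σ' = (16/πd³)·√(4M²+3T²).
√(4M²+3T²) = √(4×(4.550×10^6)² + 3×(2.770×10^6)²) = 1.029×10^7 N·mm.
d³ = 16×1.029×10^7/(π×44.00) = 1.191×10^6 mm³.
d = 106.0 mm.

d = 106 mm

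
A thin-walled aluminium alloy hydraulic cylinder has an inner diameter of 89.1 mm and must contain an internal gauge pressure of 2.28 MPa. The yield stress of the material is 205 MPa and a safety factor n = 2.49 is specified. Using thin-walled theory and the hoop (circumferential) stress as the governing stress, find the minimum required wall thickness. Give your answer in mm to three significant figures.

σ_allow = 205/2.49 = 82.33 MPa.
Hoop stress σ_h = pD/(2t), so t = pD/(2σ_allow) = 2.28×89.1/(2×82.33) = 1.234 mm.

t = 1.23 mm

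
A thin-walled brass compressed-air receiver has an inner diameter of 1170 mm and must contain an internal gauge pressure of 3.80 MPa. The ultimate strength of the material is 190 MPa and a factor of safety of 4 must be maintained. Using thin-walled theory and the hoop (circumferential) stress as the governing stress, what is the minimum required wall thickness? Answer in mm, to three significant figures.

t = 46.8 mm

σ_allow = 190/4 = 47.50 MPa.
Hoop stress σ_h = pD/(2t), so t = pD/(2σ_allow) = 3.80×1170/(2×47.50) = 46.80 mm.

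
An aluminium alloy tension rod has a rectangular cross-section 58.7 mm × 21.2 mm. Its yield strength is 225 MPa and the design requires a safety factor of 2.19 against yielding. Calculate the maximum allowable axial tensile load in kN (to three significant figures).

F_allow = 128 kN

σ_allow = 225/2.19 = 102.7 MPa.
A = 58.7×21.2 = 1244 mm².
F_allow = σ_allow × A = 102.7×1244 = 127900 N.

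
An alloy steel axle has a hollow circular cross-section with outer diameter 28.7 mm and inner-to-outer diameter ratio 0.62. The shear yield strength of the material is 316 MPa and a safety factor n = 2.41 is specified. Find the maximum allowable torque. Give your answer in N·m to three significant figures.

T_allow = 519 N·m

τ_allow = 316/2.41 = 131.1 MPa.
For a hollow shaft T_allow = τ_allow·πd_o³(1−k⁴)/16 with 1−k⁴ = 0.8522, so πd_o³(1−k⁴)/16 = 3956 mm³.
T_allow = 131.1×3956 = 518700 N·mm = 518.7 N·m.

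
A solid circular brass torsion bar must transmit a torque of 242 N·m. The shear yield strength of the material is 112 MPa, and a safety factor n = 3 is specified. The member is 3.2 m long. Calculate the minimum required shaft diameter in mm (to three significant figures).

Allowable shear stress τ_allow = 112/3 = 37.33 MPa.
For a solid shaft τ = 16T/(πd³), so d³ = 16T/(π τ_allow) = 16×242000/(π×37.33) = 33010 mm³.
d = (33010)^(1/3) = 32.08 mm.

d = 32.1 mm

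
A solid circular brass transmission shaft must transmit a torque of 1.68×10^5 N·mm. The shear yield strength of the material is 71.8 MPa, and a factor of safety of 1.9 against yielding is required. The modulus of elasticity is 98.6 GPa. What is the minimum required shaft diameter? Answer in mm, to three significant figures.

d = 28.3 mm

Allowable shear stress τ_allow = 71.8/1.9 = 37.79 MPa.
For a solid shaft τ = 16T/(πd³), so d³ = 16T/(π τ_allow) = 16×168000/(π×37.79) = 22640 mm³.
d = (22640)^(1/3) = 28.29 mm.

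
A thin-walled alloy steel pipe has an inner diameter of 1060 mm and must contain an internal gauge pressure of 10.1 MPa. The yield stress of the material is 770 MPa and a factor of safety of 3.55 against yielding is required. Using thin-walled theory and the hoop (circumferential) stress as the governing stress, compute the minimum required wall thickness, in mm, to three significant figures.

σ_allow = 770/3.55 = 216.9 MPa.
Hoop stress σ_h = pD/(2t), so t = pD/(2σ_allow) = 10.1×1060/(2×216.9) = 24.68 mm.

t = 24.7 mm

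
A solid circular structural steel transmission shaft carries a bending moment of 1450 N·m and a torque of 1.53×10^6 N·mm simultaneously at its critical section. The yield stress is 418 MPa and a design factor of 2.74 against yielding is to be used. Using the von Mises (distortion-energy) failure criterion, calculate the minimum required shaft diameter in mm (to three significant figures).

d = 50.8 mm

σ_allow = σ_y/n = 418/2.74 = 152.6 MPa.
For a solid shaft σ_b = 32M/(πd³) and τ = 16T/(πd³), so the von Mises stress is σ' = (16/πd³)·√(4M²+3T²).
√(4M²+3T²) = √(4×(1.450×10^6)² + 3×(1.530×10^6)²) = 3.928×10^6 N·mm.
d³ = 16×3.928×10^6/(π×152.6) = 131100 mm³.
d = 50.81 mm.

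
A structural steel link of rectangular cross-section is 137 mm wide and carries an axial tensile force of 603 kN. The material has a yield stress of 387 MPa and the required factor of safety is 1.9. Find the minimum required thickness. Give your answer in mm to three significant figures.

σ_allow = 387/1.9 = 203.7 MPa.
Required area A = F/σ_allow = 603000/203.7 = 2960 mm².
t = A/w = 2960/137 = 21.61 mm.

t = 21.6 mm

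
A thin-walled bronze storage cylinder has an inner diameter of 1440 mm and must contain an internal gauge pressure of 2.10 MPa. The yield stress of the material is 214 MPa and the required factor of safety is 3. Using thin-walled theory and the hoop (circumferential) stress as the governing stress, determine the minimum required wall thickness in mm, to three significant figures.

t = 21.2 mm

σ_allow = 214/3 = 71.33 MPa.
Hoop stress σ_h = pD/(2t), so t = pD/(2σ_allow) = 2.10×1440/(2×71.33) = 21.20 mm.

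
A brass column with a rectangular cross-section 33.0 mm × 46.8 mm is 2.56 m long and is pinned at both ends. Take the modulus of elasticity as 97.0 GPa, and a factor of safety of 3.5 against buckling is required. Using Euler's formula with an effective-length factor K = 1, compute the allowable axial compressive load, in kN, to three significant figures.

P_allow = 5.85 kN

Buckling occurs about the weak axis: I_min = h·b³/12 = 46.8×33.0³/12 = 140200 mm⁴ (b = 33.0 mm is the smaller dimension).
Effective length L_e = KL = 1×2.56 m = 2560 mm.
Euler critical load P_cr = π²EI/L_e² = π²×97000×140200/2560² = 20470 N.
P_allow = P_cr/n = 20470/3.5 = 5850 N.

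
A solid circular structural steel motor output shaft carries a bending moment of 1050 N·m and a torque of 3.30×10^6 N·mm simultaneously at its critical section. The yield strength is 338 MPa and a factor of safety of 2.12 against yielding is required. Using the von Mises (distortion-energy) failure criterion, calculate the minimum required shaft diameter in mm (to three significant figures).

σ_allow = σ_y/n = 338/2.12 = 159.4 MPa.
For a solid shaft σ_b = 32M/(πd³) and τ = 16T/(πd³), so the von Mises stress is σ' = (16/πd³)·√(4M²+3T²).
√(4M²+3T²) = √(4×(1.050×10^6)² + 3×(3.300×10^6)²) = 6.089×10^6 N·mm.
d³ = 16×6.089×10^6/(π×159.4) = 194500 mm³.
d = 57.94 mm.

d = 57.9 mm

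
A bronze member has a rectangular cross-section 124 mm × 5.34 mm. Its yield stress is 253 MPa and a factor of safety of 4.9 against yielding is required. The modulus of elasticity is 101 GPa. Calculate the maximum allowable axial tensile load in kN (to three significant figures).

σ_allow = 253/4.9 = 51.63 MPa.
A = 124×5.34 = 662.2 mm².
F_allow = σ_allow × A = 51.63×662.2 = 34190 N.

F_allow = 34.2 kN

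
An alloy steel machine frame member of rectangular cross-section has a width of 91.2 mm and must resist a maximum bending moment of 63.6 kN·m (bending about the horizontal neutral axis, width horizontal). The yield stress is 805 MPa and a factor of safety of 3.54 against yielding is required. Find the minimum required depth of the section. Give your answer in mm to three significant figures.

σ_allow = 805/3.54 = 227.4 MPa.
For a rectangular section σ = 6M/(bh²), so h² = 6M/(b σ_allow) = 6×6.3600×10^7/(91.2×227.4) = 18400 mm².
h = 135.6 mm.

h = 136 mm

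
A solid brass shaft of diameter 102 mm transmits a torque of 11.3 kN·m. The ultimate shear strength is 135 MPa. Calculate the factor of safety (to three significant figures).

n = 2.49

τ = 16T/(πd³) = 16×1.1300×10^7/(π×102³) = 54.23 MPa.
n = τ_limit/τ = 135/54.23 = 2.489.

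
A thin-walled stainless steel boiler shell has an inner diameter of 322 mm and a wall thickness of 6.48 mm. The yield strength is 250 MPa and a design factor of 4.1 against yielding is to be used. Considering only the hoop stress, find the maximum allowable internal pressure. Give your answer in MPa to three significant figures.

σ_allow = 250/4.1 = 60.98 MPa.
σ_h = pD/(2t) → p_allow = 2σ_allow t/D = 2×60.98×6.48/322 = 2.454 MPa.

p_allow = 2.45 MPa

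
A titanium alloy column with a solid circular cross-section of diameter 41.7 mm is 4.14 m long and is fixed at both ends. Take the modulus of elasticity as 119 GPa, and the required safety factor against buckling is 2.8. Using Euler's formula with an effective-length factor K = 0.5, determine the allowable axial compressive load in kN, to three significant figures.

P_allow = 14.5 kN

I = πd⁴/64 = π×41.7⁴/64 = 148400 mm⁴.
Effective length L_e = KL = 0.5×4.14 m = 2070 mm.
Euler critical load P_cr = π²EI/L_e² = π²×119000×148400/2070² = 40680 N.
P_allow = P_cr/n = 40680/2.8 = 14530 N.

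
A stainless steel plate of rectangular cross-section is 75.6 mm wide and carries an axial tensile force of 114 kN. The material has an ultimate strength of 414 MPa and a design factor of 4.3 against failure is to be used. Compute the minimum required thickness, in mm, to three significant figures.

σ_allow = 414/4.3 = 96.28 MPa.
Required area A = F/σ_allow = 114000/96.28 = 1184 mm².
t = A/w = 1184/75.6 = 15.66 mm.

t = 15.7 mm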